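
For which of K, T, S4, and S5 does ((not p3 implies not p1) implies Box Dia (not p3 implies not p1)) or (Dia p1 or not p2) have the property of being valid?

T, S4, S5

K-tableau for the negation not (((not p3 implies not p1) implies Box Dia (not p3 implies not p1)) or (Dia p1 or not p2)):
1. not (((not p3 implies not p1) implies Box Dia (not p3 implies not p1)) or (Dia p1 or not p2)), u
2. not ((not p3 implies not p1) implies Box Dia (not p3 implies not p1)), u   [neg-or-rule on 1]
3. not (Dia p1 or not p2), u   [neg-or-rule on 1]
4. not p3 implies not p1, u   [neg-implies-rule on 2]
5. not Box Dia (not p3 implies not p1), u   [neg-implies-rule on 2]
6. not Dia p1, u   [neg-or-rule on 3]
7. p2, u   [neg-or-rule on 3]
8. not p1, u   [implies-rule on 4 (branches; this branch)]
9. not Dia (not p3 implies not p1), v   [neg-Box-rule on 5: fresh world v, uRv]
10. not p1, v   [neg-Dia-rule on 6 via uRv]
Accessibility: uRv
Complete open branch: countermodel on a K-frame, so not valid in K.
T-tableau for the negation not (((not p3 implies not p1) implies Box Dia (not p3 implies not p1)) or (Dia p1 or not p2)):
1. not (((not p3 implies not p1) implies Box Dia (not p3 implies not p1)) or (Dia p1 or not p2)), u
2. not ((not p3 implies not p1) implies Box Dia (not p3 implies not p1)), u   [neg-or-rule on 1]
3. not (Dia p1 or not p2), u   [neg-or-rule on 1]
4. not p3 implies not p1, u   [neg-implies-rule on 2]
5. not Box Dia (not p3 implies not p1), u   [neg-implies-rule on 2]
6. not Dia p1, u   [neg-or-rule on 3]
7. p2, u   [neg-or-rule on 3]
8. not p1, u   [neg-Dia-rule on 6 via uRu]
9. not Dia (not p3 implies not p1), v   [neg-Box-rule on 5: fresh world v, uRv]
10. not p1, v   [neg-Dia-rule on 6 via uRv]
11. not (not p3 implies not p1), v   [neg-Dia-rule on 9 via vRv]
12. not p3, v   [neg-implies-rule on 11]
13. p1, v   [neg-implies-rule on 11]
Accessibility: uRu, uRv, vRv
Branch closes: p1 and not p1 both at v.
Every branch closes (one shown): valid in T, hence also in S4, S5 (every theorem of T is a theorem of S4 and S5).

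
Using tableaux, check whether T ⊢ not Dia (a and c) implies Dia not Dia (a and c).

Valid in T

Tableau for the negation not (not Dia (a and c) implies Dia not Dia (a and c)):
1. not (not Dia (a and c) implies Dia not Dia (a and c)), w0
2. not Dia (a and c), w0   [neg-implies-rule on 1]
3. not Dia not Dia (a and c), w0   [neg-implies-rule on 1]
4. not (a and c), w0   [neg-Dia-rule on 2 via w0Rw0]
5. Dia (a and c), w0   [neg-Dia-rule on 3 via w0Rw0]
6. not c, w0   [neg-and-rule on 4 (branches; this branch)]
7. a and c, w1   [Dia-rule on 5: fresh world w1, w0Rw1]
8. a, w1   [and-rule on 7]
9. c, w1   [and-rule on 7]
10. not (a and c), w1   [neg-Dia-rule on 2 via w0Rw1]
11. Dia (a and c), w1   [neg-Dia-rule on 3 via w0Rw1]
12. not c, w1   [neg-and-rule on 10 (branches; this branch)]
Accessibility: w0Rw0, w0Rw1, w1Rw1
Branch closes: c and not c both at w1.
Every branch of the negation's tableau closes; the branch above is one of them.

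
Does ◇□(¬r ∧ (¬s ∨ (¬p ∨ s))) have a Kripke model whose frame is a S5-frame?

1. ◇□(¬r ∧ (¬s ∨ (¬p ∨ s))), w0
2. □(¬r ∧ (¬s ∨ (¬p ∨ s))), w1
3. ¬r ∧ (¬s ∨ (¬p ∨ s)), w0
4. ¬r, w0
5. ¬s ∨ (¬p ∨ s), w0
6. ¬r ∧ (¬s ∨ (¬p ∨ s)), w1
7. ¬r, w1
8. ¬s ∨ (¬p ∨ s), w1
9. ¬p ∨ s, w0
10. ¬p ∨ s, w1
11. s, w0
12. s, w1
Accessibility: w0Rw0, w0Rw1, w1Rw0, w1Rw1

Satisfiable (open branch found)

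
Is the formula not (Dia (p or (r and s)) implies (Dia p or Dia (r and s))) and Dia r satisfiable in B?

No, unsatisfiable

1. not (Dia (p or (r and s)) implies (Dia p or Dia (r and s))) and Dia r, w0
2. not (Dia (p or (r and s)) implies (Dia p or Dia (r and s))), w0   [and-rule on 1]
3. Dia r, w0   [and-rule on 1]
4. Dia (p or (r and s)), w0   [neg-implies-rule on 2]
5. not (Dia p or Dia (r and s)), w0   [neg-implies-rule on 2]
6. not Dia p, w0   [neg-or-rule on 5]
7. not Dia (r and s), w0   [neg-or-rule on 5]
8. not p, w0   [neg-Dia-rule on 6 via w0Rw0]
9. not (r and s), w0   [neg-Dia-rule on 7 via w0Rw0]
10. not s, w0   [neg-and-rule on 9 (branches; this branch)]
11. r, w1   [Dia-rule on 3: fresh world w1, w0Rw1]
12. not p, w1   [neg-Dia-rule on 6 via w0Rw1]
13. not (r and s), w1   [neg-Dia-rule on 7 via w0Rw1]
14. not s, w1   [neg-and-rule on 13 (branches; this branch)]
15. p or (r and s), w2   [Dia-rule on 4: fresh world w2, w0Rw2]
16. not p, w2   [neg-Dia-rule on 6 via w0Rw2]
17. not (r and s), w2   [neg-Dia-rule on 7 via w0Rw2]
18. r and s, w2   [or-rule on 15 (branches; this branch)]
19. r, w2   [and-rule on 18]
20. s, w2   [and-rule on 18]
21. not s, w2   [neg-and-rule on 17 (branches; this branch)]
Accessibility: w0Rw0, w0Rw1, w0Rw2, w1Rw0, w1Rw1, w2Rw0, w2Rw2
Branch closes: s and not s both at w2.
(One branch shown.) All branches close.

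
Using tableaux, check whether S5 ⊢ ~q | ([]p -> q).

Valid

Tableau for the negation ~(~q | ([]p -> q)):
1. ~(~q | ([]p -> q)), 0
2. q, 0
3. ~([]p -> q), 0
4. []p, 0
5. ~q, 0
Accessibility: 0R0
Branch closes: q and ~q both at 0.
Every branch of the negation's tableau closes; the branch above is one of them.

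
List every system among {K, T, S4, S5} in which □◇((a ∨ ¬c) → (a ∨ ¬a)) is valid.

T, S4, S5

K-tableau for the negation ¬□◇((a ∨ ¬c) → (a ∨ ¬a)):
1. ¬□◇((a ∨ ¬c) → (a ∨ ¬a)), 0
2. ¬◇((a ∨ ¬c) → (a ∨ ¬a)), 1   [¬□-rule on 1: fresh world 1, 0R1]
Accessibility: 0R1
Complete open branch: countermodel on a K-frame, so not valid in K.
T-tableau for the negation ¬□◇((a ∨ ¬c) → (a ∨ ¬a)):
1. ¬□◇((a ∨ ¬c) → (a ∨ ¬a)), 0
2. ¬◇((a ∨ ¬c) → (a ∨ ¬a)), 1   [¬□-rule on 1: fresh world 1, 0R1]
3. ¬((a ∨ ¬c) → (a ∨ ¬a)), 1   [¬◇-rule on 2 via 1R1]
4. a ∨ ¬c, 1   [¬→-rule on 3]
5. ¬(a ∨ ¬a), 1   [¬→-rule on 3]
6. ¬a, 1   [¬∨-rule on 5]
7. a, 1   [¬∨-rule on 5]
Accessibility: 0R0, 0R1, 1R1
Branch closes: a and ¬a both at 1.
Every branch closes (one shown): valid in T, hence also in S4, S5 (every theorem of T is a theorem of S4 and S5).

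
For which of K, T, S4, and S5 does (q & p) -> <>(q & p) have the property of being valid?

K-tableau for the negation ~((q & p) -> <>(q & p)):
1. ~((q & p) -> <>(q & p)), w0
2. q & p, w0
3. ~<>(q & p), w0
4. q, w0
5. p, w0
Complete open branch: countermodel on a K-frame, so not valid in K.
T-tableau for the negation ~((q & p) -> <>(q & p)):
1. ~((q & p) -> <>(q & p)), w0
2. q & p, w0
3. ~<>(q & p), w0
4. q, w0
5. p, w0
6. ~(q & p), w0
7. ~p, w0
Accessibility: w0Rw0
Branch closes: p and ~p both at w0.
Every branch closes (one shown): valid in T, hence also in S4, S5 (every theorem of T is a theorem of S4 and S5).

T, S4, S5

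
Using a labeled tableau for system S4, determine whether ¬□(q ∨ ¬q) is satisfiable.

1. ¬□(q ∨ ¬q), 0
2. ¬(q ∨ ¬q), 1   [¬□-rule on 1: fresh world 1, 0R1]
3. ¬q, 1   [¬∨-rule on 2]
4. q, 1   [¬∨-rule on 2]
Accessibility: 0R0, 0R1, 1R1
Branch closes: q and ¬q both at 1.
All branches of the tableau close; one closing branch shown above.

Unsatisfiable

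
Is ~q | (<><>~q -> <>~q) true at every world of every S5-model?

Yes, valid

Tableau for the negation ~(~q | (<><>~q -> <>~q)):
1. ~(~q | (<><>~q -> <>~q)), 0
2. q, 0
3. ~(<><>~q -> <>~q), 0
4. <><>~q, 0
5. ~<>~q, 0
6. <>~q, 1
7. q, 1
8. ~q, 2
9. q, 2
Accessibility: 0R0, 0R1, 0R2, 1R0, 1R1, 1R2, 2R0, 2R1, 2R2
Branch closes: q and ~q both at 2.
Every branch of the negation's tableau closes; the branch above is one of them.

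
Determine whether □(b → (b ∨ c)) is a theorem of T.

Tableau for the negation ¬□(b → (b ∨ c)):
1. ¬□(b → (b ∨ c)), 0
2. ¬(b → (b ∨ c)), 1
3. b, 1
4. ¬(b ∨ c), 1
5. ¬b, 1
6. ¬c, 1
Accessibility: 0R0, 0R1, 1R1
Branch closes: b and ¬b both at 1.
All branches of the negation close; one closing branch shown above.

Valid in T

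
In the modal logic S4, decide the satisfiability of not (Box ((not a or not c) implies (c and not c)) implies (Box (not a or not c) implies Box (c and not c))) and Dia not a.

1. not (Box ((not a or not c) implies (c and not c)) implies (Box (not a or not c) implies Box (c and not c))) and Dia not a, 0
2. not (Box ((not a or not c) implies (c and not c)) implies (Box (not a or not c) implies Box (c and not c))), 0
3. Dia not a, 0
4. Box ((not a or not c) implies (c and not c)), 0
5. not (Box (not a or not c) implies Box (c and not c)), 0
6. Box (not a or not c), 0
7. not Box (c and not c), 0
8. (not a or not c) implies (c and not c), 0
9. not a or not c, 0
10. not (not a or not c), 0
11. a, 0
12. c, 0
13. not c, 0
Accessibility: 0R0
Branch closes: c and not c both at 0.
(One branch shown.) All branches close.

No, unsatisfiable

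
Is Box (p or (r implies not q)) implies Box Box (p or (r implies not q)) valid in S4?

Tableau for the negation not (Box (p or (r implies not q)) implies Box Box (p or (r implies not q))):
1. not (Box (p or (r implies not q)) implies Box Box (p or (r implies not q))), u
2. Box (p or (r implies not q)), u
3. not Box Box (p or (r implies not q)), u
4. p or (r implies not q), u
5. r implies not q, u
6. not q, u
7. not Box (p or (r implies not q)), v
8. p or (r implies not q), v
9. r implies not q, v
10. not q, v
11. not (p or (r implies not q)), w
12. not p, w
13. not (r implies not q), w
14. r, w
15. q, w
16. p or (r implies not q), w
17. r implies not q, w
18. not q, w
Accessibility: uRu, uRv, uRw, vRv, vRw, wRw
Branch closes: q and not q both at w.
All branches of the negation close; one closing branch shown above.

Yes, valid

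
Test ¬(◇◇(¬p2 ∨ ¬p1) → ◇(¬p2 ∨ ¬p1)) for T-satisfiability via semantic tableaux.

Satisfiable

1. ¬(◇◇(¬p2 ∨ ¬p1) → ◇(¬p2 ∨ ¬p1)), u
2. ◇◇(¬p2 ∨ ¬p1), u   [¬→-rule on 1]
3. ¬◇(¬p2 ∨ ¬p1), u   [¬→-rule on 1]
4. ¬(¬p2 ∨ ¬p1), u   [¬◇-rule on 3 via uRu]
5. p2, u   [¬∨-rule on 4]
6. p1, u   [¬∨-rule on 4]
7. ◇(¬p2 ∨ ¬p1), v   [◇-rule on 2: fresh world v, uRv]
8. ¬(¬p2 ∨ ¬p1), v   [¬◇-rule on 3 via uRv]
9. p2, v   [¬∨-rule on 8]
10. p1, v   [¬∨-rule on 8]
11. ¬p2 ∨ ¬p1, w   [◇-rule on 7: fresh world w, vRw]
12. ¬p1, w   [∨-rule on 11 (branches; this branch)]
Accessibility: uRu, uRv, vRv, vRw, wRw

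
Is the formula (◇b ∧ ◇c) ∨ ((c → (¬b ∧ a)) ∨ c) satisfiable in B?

1. (◇b ∧ ◇c) ∨ ((c → (¬b ∧ a)) ∨ c), u
2. (c → (¬b ∧ a)) ∨ c, u   [∨-rule on 1 (branches; this branch)]
3. c, u   [∨-rule on 2 (branches; this branch)]
Accessibility: uRu

Satisfiable (open branch found)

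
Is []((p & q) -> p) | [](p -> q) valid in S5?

Tableau for the negation ~([]((p & q) -> p) | [](p -> q)):
1. ~([]((p & q) -> p) | [](p -> q)), u
2. ~[]((p & q) -> p), u   [~|-rule on 1]
3. ~[](p -> q), u   [~|-rule on 1]
4. ~((p & q) -> p), v   [~[]-rule on 2: fresh world v, uRv]
5. p & q, v   [~->-rule on 4]
6. ~p, v   [~->-rule on 4]
7. p, v   [&-rule on 5]
8. q, v   [&-rule on 5]
Accessibility: uRu, uRv, vRu, vRv
Branch closes: p and ~p both at v.
Every branch of the negation's tableau closes; the branch above is one of them.

Yes, valid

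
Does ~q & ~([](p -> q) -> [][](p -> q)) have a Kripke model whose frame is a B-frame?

Yes, satisfiable

1. ~q & ~([](p -> q) -> [][](p -> q)), 0
2. ~q, 0
3. ~([](p -> q) -> [][](p -> q)), 0
4. [](p -> q), 0
5. ~[][](p -> q), 0
6. p -> q, 0
7. ~p, 0
8. ~[](p -> q), 1
9. p -> q, 1
10. q, 1
11. ~(p -> q), 2
12. p, 2
13. ~q, 2
Accessibility: 0R0, 0R1, 1R0, 1R1, 1R2, 2R1, 2R2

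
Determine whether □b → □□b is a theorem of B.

Not valid

Tableau for the negation ¬(□b → □□b):
1. ¬(□b → □□b), w0
2. □b, w0
3. ¬□□b, w0
4. b, w0
5. ¬□b, w1
6. b, w1
7. ¬b, w2
Accessibility: w0Rw0, w0Rw1, w1Rw0, w1Rw1, w1Rw2, w2Rw1, w2Rw2
The negation has an open branch (countermodel exists).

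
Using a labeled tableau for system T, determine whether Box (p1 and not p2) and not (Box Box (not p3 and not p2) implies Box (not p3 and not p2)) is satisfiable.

Unsatisfiable (every branch closes)

1. Box (p1 and not p2) and not (Box Box (not p3 and not p2) implies Box (not p3 and not p2)), u
2. Box (p1 and not p2), u
3. not (Box Box (not p3 and not p2) implies Box (not p3 and not p2)), u
4. Box Box (not p3 and not p2), u
5. not Box (not p3 and not p2), u
6. p1 and not p2, u
7. p1, u
8. not p2, u
9. Box (not p3 and not p2), u
10. not p3 and not p2, u
11. not p3, u
12. not (not p3 and not p2), v
13. p1 and not p2, v
14. p1, v
15. not p2, v
16. Box (not p3 and not p2), v
17. not p3 and not p2, v
18. not p3, v
19. p2, v
Accessibility: uRu, uRv, vRv
Branch closes: p2 and not p2 both at v.
(One branch shown.) All branches close.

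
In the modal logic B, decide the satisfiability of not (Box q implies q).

Unsatisfiable (every branch closes)

1. not (Box q implies q), 0
2. Box q, 0
3. not q, 0
4. q, 0
Accessibility: 0R0
Branch closes: q and not q both at 0.
All branches of the tableau close; one closing branch shown above.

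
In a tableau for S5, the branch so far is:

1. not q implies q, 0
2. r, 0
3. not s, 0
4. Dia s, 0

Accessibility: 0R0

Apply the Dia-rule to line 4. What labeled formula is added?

a fresh world 1 with 0R1, and s at 1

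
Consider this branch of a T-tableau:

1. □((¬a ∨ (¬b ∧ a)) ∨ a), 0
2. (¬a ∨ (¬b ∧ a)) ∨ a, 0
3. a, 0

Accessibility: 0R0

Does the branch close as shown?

There is no literal clash: for every atom and world, at most one sign appears.

Not closed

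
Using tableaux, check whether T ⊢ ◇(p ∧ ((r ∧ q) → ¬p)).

No, not valid

Tableau for the negation ¬◇(p ∧ ((r ∧ q) → ¬p)):
1. ¬◇(p ∧ ((r ∧ q) → ¬p)), u
2. ¬(p ∧ ((r ∧ q) → ¬p)), u
3. ¬((r ∧ q) → ¬p), u
4. r ∧ q, u
5. p, u
6. r, u
7. q, u
Accessibility: uRu
The negation has an open branch (countermodel exists).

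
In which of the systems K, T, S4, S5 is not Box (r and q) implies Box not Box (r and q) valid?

S5-tableau for the negation not (not Box (r and q) implies Box not Box (r and q)):
1. not (not Box (r and q) implies Box not Box (r and q)), u
2. not Box (r and q), u
3. not Box not Box (r and q), u
4. not (r and q), v
5. not q, v
6. Box (r and q), w
7. r and q, u
8. r, u
9. q, u
10. r and q, v
11. r, v
12. q, v
Accessibility: uRu, uRv, uRw, vRu, vRv, vRw, wRu, wRv, wRw
Branch closes: q and not q both at v.
Every branch closes (one shown): valid in S5.
S4-tableau for the negation not (not Box (r and q) implies Box not Box (r and q)):
1. not (not Box (r and q) implies Box not Box (r and q)), u
2. not Box (r and q), u
3. not Box not Box (r and q), u
4. not (r and q), v
5. not q, v
6. Box (r and q), w
7. r and q, w
8. r, w
9. q, w
Accessibility: uRu, uRv, uRw, vRv, wRw
Complete open branch: countermodel on an S4-frame, so not valid in S4, nor in K, T (the same frame is also a K-frame and a T-frame).

S5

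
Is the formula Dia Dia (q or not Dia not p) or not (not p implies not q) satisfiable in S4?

Satisfiable (open branch found)

1. Dia Dia (q or not Dia not p) or not (not p implies not q), u
2. not (not p implies not q), u
3. not p, u
4. q, u
Accessibility: uRu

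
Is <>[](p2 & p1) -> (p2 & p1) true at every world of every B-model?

Valid

Tableau for the negation ~(<>[](p2 & p1) -> (p2 & p1)):
1. ~(<>[](p2 & p1) -> (p2 & p1)), 0
2. <>[](p2 & p1), 0
3. ~(p2 & p1), 0
4. ~p1, 0
5. [](p2 & p1), 1
6. p2 & p1, 0
7. p2, 0
8. p1, 0
Accessibility: 0R0, 0R1, 1R0, 1R1
Branch closes: p1 and ~p1 both at 0.
Every branch of the negation's tableau closes; the branch above is one of them.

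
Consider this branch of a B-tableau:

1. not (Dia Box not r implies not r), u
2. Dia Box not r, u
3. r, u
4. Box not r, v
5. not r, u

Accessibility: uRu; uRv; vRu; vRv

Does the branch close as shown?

Yes, closed

Both r and not r appear at u.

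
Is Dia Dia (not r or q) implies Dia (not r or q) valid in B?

Tableau for the negation not (Dia Dia (not r or q) implies Dia (not r or q)):
1. not (Dia Dia (not r or q) implies Dia (not r or q)), w0
2. Dia Dia (not r or q), w0   [neg-implies-rule on 1]
3. not Dia (not r or q), w0   [neg-implies-rule on 1]
4. not (not r or q), w0   [neg-Dia-rule on 3 via w0Rw0]
5. r, w0   [neg-or-rule on 4]
6. not q, w0   [neg-or-rule on 4]
7. Dia (not r or q), w1   [Dia-rule on 2: fresh world w1, w0Rw1]
8. not (not r or q), w1   [neg-Dia-rule on 3 via w0Rw1]
9. r, w1   [neg-or-rule on 8]
10. not q, w1   [neg-or-rule on 8]
11. not r or q, w2   [Dia-rule on 7: fresh world w2, w1Rw2]
12. q, w2   [or-rule on 11 (branches; this branch)]
Accessibility: w0Rw0, w0Rw1, w1Rw0, w1Rw1, w1Rw2, w2Rw1, w2Rw2
The negation has an open branch (countermodel exists).

Invalid (countermodel exists)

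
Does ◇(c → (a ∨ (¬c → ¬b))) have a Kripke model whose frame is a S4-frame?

1. ◇(c → (a ∨ (¬c → ¬b))), w0
2. c → (a ∨ (¬c → ¬b)), w1
3. a ∨ (¬c → ¬b), w1
4. ¬c → ¬b, w1
5. ¬b, w1
Accessibility: w0Rw0, w0Rw1, w1Rw1

Yes, satisfiable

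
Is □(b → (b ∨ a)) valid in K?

Valid in K

Tableau for the negation ¬□(b → (b ∨ a)):
1. ¬□(b → (b ∨ a)), 0
2. ¬(b → (b ∨ a)), 1
3. b, 1
4. ¬(b ∨ a), 1
5. ¬b, 1
6. ¬a, 1
Accessibility: 0R1
Branch closes: b and ¬b both at 1.
Every branch of the negation's tableau closes; the branch above is one of them.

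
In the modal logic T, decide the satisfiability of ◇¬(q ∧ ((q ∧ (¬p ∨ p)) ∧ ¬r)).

1. ◇¬(q ∧ ((q ∧ (¬p ∨ p)) ∧ ¬r)), 0
2. ¬(q ∧ ((q ∧ (¬p ∨ p)) ∧ ¬r)), 1   [◇-rule on 1: fresh world 1, 0R1]
3. ¬((q ∧ (¬p ∨ p)) ∧ ¬r), 1   [¬∧-rule on 2 (branches; this branch)]
4. r, 1   [¬∧-rule on 3 (branches; this branch)]
Accessibility: 0R0, 0R1, 1R1

Satisfiable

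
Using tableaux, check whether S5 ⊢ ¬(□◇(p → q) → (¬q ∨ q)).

Invalid (countermodel exists)

Tableau for the negation □◇(p → q) → (¬q ∨ q):
1. □◇(p → q) → (¬q ∨ q), 0
2. ¬q ∨ q, 0   [→-rule on 1 (branches; this branch)]
3. q, 0   [∨-rule on 2 (branches; this branch)]
Accessibility: 0R0
The negation has an open branch (countermodel exists).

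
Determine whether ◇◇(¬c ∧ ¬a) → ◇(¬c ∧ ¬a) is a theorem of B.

Tableau for the negation ¬(◇◇(¬c ∧ ¬a) → ◇(¬c ∧ ¬a)):
1. ¬(◇◇(¬c ∧ ¬a) → ◇(¬c ∧ ¬a)), w0
2. ◇◇(¬c ∧ ¬a), w0   [¬→-rule on 1]
3. ¬◇(¬c ∧ ¬a), w0   [¬→-rule on 1]
4. ¬(¬c ∧ ¬a), w0   [¬◇-rule on 3 via w0Rw0]
5. a, w0   [¬∧-rule on 4 (branches; this branch)]
6. ◇(¬c ∧ ¬a), w1   [◇-rule on 2: fresh world w1, w0Rw1]
7. ¬(¬c ∧ ¬a), w1   [¬◇-rule on 3 via w0Rw1]
8. a, w1   [¬∧-rule on 7 (branches; this branch)]
9. ¬c ∧ ¬a, w2   [◇-rule on 6: fresh world w2, w1Rw2]
10. ¬c, w2   [∧-rule on 9]
11. ¬a, w2   [∧-rule on 9]
Accessibility: w0Rw0, w0Rw1, w1Rw0, w1Rw1, w1Rw2, w2Rw1, w2Rw2
The negation has an open branch (countermodel exists).

Invalid (countermodel exists)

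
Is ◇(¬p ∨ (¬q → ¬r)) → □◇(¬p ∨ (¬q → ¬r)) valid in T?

Tableau for the negation ¬(◇(¬p ∨ (¬q → ¬r)) → □◇(¬p ∨ (¬q → ¬r))):
1. ¬(◇(¬p ∨ (¬q → ¬r)) → □◇(¬p ∨ (¬q → ¬r))), u
2. ◇(¬p ∨ (¬q → ¬r)), u   [¬→-rule on 1]
3. ¬□◇(¬p ∨ (¬q → ¬r)), u   [¬→-rule on 1]
4. ¬p ∨ (¬q → ¬r), v   [◇-rule on 2: fresh world v, uRv]
5. ¬q → ¬r, v   [∨-rule on 4 (branches; this branch)]
6. ¬r, v   [→-rule on 5 (branches; this branch)]
7. ¬◇(¬p ∨ (¬q → ¬r)), w   [¬□-rule on 3: fresh world w, uRw]
8. ¬(¬p ∨ (¬q → ¬r)), w   [¬◇-rule on 7 via wRw]
9. p, w   [¬∨-rule on 8]
10. ¬(¬q → ¬r), w   [¬∨-rule on 8]
11. ¬q, w   [¬→-rule on 10]
12. r, w   [¬→-rule on 10]
Accessibility: uRu, uRv, uRw, vRv, wRw
The negation has an open branch (countermodel exists).

Invalid (countermodel exists)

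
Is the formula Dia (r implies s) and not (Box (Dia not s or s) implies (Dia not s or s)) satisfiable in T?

1. Dia (r implies s) and not (Box (Dia not s or s) implies (Dia not s or s)), w0
2. Dia (r implies s), w0   [and-rule on 1]
3. not (Box (Dia not s or s) implies (Dia not s or s)), w0   [and-rule on 1]
4. Box (Dia not s or s), w0   [neg-implies-rule on 3]
5. not (Dia not s or s), w0   [neg-implies-rule on 3]
6. not Dia not s, w0   [neg-or-rule on 5]
7. not s, w0   [neg-or-rule on 5]
8. Dia not s or s, w0   [Box-rule on 4 via w0Rw0]
9. s, w0   [neg-Dia-rule on 6 via w0Rw0]
Accessibility: w0Rw0
Branch closes: s and not s both at w0.
(One branch shown.) All branches close.

No, unsatisfiable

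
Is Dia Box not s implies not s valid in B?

Tableau for the negation not (Dia Box not s implies not s):
1. not (Dia Box not s implies not s), w0
2. Dia Box not s, w0
3. s, w0
4. Box not s, w1
5. not s, w0
Accessibility: w0Rw0, w0Rw1, w1Rw0, w1Rw1
Branch closes: s and not s both at w0.
All branches of the negation close; one closing branch shown above.

Valid in B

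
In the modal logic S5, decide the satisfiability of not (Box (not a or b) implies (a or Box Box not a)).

Yes, satisfiable

1. not (Box (not a or b) implies (a or Box Box not a)), 0
2. Box (not a or b), 0
3. not (a or Box Box not a), 0
4. not a, 0
5. not Box Box not a, 0
6. not a or b, 0
7. b, 0
8. not Box not a, 1
9. not a or b, 1
10. b, 1
11. a, 2
12. not a or b, 2
13. b, 2
Accessibility: 0R0, 0R1, 0R2, 1R0, 1R1, 1R2, 2R0, 2R1, 2R2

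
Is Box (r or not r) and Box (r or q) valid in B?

Invalid (countermodel exists)

Tableau for the negation not (Box (r or not r) and Box (r or q)):
1. not (Box (r or not r) and Box (r or q)), 0
2. not Box (r or q), 0
3. not (r or q), 1
4. not r, 1
5. not q, 1
Accessibility: 0R0, 0R1, 1R0, 1R1
The negation has an open branch (countermodel exists).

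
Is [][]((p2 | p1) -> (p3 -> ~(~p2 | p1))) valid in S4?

Tableau for the negation ~[][]((p2 | p1) -> (p3 -> ~(~p2 | p1))):
1. ~[][]((p2 | p1) -> (p3 -> ~(~p2 | p1))), u
2. ~[]((p2 | p1) -> (p3 -> ~(~p2 | p1))), v
3. ~((p2 | p1) -> (p3 -> ~(~p2 | p1))), w
4. p2 | p1, w
5. ~(p3 -> ~(~p2 | p1)), w
6. p3, w
7. ~p2 | p1, w
8. p1, w
Accessibility: uRu, uRv, uRw, vRv, vRw, wRw
The negation has an open branch (countermodel exists).

Invalid (countermodel exists)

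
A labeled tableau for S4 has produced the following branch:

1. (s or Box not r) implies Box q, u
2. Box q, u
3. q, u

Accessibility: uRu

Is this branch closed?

Open

No atom appears with both signs at the same world.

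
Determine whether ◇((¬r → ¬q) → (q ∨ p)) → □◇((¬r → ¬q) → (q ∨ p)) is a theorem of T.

Tableau for the negation ¬(◇((¬r → ¬q) → (q ∨ p)) → □◇((¬r → ¬q) → (q ∨ p))):
1. ¬(◇((¬r → ¬q) → (q ∨ p)) → □◇((¬r → ¬q) → (q ∨ p))), u
2. ◇((¬r → ¬q) → (q ∨ p)), u
3. ¬□◇((¬r → ¬q) → (q ∨ p)), u
4. (¬r → ¬q) → (q ∨ p), v
5. q ∨ p, v
6. p, v
7. ¬◇((¬r → ¬q) → (q ∨ p)), w
8. ¬((¬r → ¬q) → (q ∨ p)), w
9. ¬r → ¬q, w
10. ¬(q ∨ p), w
11. ¬q, w
12. ¬p, w
Accessibility: uRu, uRv, uRw, vRv, wRw
The negation has an open branch (countermodel exists).

Invalid (countermodel exists)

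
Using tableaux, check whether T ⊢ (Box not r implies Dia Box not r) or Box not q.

Tableau for the negation not ((Box not r implies Dia Box not r) or Box not q):
1. not ((Box not r implies Dia Box not r) or Box not q), u
2. not (Box not r implies Dia Box not r), u
3. not Box not q, u
4. Box not r, u
5. not Dia Box not r, u
6. not r, u
7. not Box not r, u
8. q, v
9. not r, v
10. not Box not r, v
11. r, w
12. not r, w
Accessibility: uRu, uRv, uRw, vRv, wRw
Branch closes: r and not r both at w.
All branches of the negation close; one closing branch shown above.

Yes, valid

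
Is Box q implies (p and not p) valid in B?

No, not valid

Tableau for the negation not (Box q implies (p and not p)):
1. not (Box q implies (p and not p)), w0
2. Box q, w0   [neg-implies-rule on 1]
3. not (p and not p), w0   [neg-implies-rule on 1]
4. q, w0   [Box-rule on 2 via w0Rw0]
5. p, w0   [neg-and-rule on 3 (branches; this branch)]
Accessibility: w0Rw0
The negation has an open branch (countermodel exists).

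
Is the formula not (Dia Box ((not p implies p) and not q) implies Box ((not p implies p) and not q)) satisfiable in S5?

Unsatisfiable (every branch closes)

1. not (Dia Box ((not p implies p) and not q) implies Box ((not p implies p) and not q)), u
2. Dia Box ((not p implies p) and not q), u
3. not Box ((not p implies p) and not q), u
4. Box ((not p implies p) and not q), v
5. (not p implies p) and not q, u
6. not p implies p, u
7. not q, u
8. (not p implies p) and not q, v
9. not p implies p, v
10. not q, v
11. p, u
12. p, v
13. not ((not p implies p) and not q), w
14. (not p implies p) and not q, w
15. not p implies p, w
16. not q, w
17. not (not p implies p), w
18. not p, w
19. p, w
Accessibility: uRu, uRv, uRw, vRu, vRv, vRw, wRu, wRv, wRw
Branch closes: p and not p both at w.
Every branch closes; the branch above is one of them.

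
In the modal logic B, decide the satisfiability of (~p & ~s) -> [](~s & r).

1. (~p & ~s) -> [](~s & r), w0
2. [](~s & r), w0
3. ~s & r, w0
4. ~s, w0
5. r, w0
Accessibility: w0Rw0

Satisfiable (open branch found)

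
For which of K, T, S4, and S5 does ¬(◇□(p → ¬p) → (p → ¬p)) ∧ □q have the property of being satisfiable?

S5-tableau for the formula:
1. ¬(◇□(p → ¬p) → (p → ¬p)) ∧ □q, 0
2. ¬(◇□(p → ¬p) → (p → ¬p)), 0
3. □q, 0
4. ◇□(p → ¬p), 0
5. ¬(p → ¬p), 0
6. p, 0
7. q, 0
8. □(p → ¬p), 1
9. q, 1
10. p → ¬p, 0
11. p → ¬p, 1
12. ¬p, 0
Accessibility: 0R0, 0R1, 1R0, 1R1
Branch closes: p and ¬p both at 0.
Every branch closes (one shown): unsatisfiable in S5.
S4-tableau for the formula:
1. ¬(◇□(p → ¬p) → (p → ¬p)) ∧ □q, 0
2. ¬(◇□(p → ¬p) → (p → ¬p)), 0
3. □q, 0
4. ◇□(p → ¬p), 0
5. ¬(p → ¬p), 0
6. p, 0
7. q, 0
8. □(p → ¬p), 1
9. q, 1
10. p → ¬p, 1
11. ¬p, 1
Accessibility: 0R0, 0R1, 1R1
Complete open branch: satisfiable in S4, hence also in K, T (this S4-model is also a K-model and a T-model).

K, T, S4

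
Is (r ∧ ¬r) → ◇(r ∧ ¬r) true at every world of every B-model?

Yes, valid

Tableau for the negation ¬((r ∧ ¬r) → ◇(r ∧ ¬r)):
1. ¬((r ∧ ¬r) → ◇(r ∧ ¬r)), w0
2. r ∧ ¬r, w0
3. ¬◇(r ∧ ¬r), w0
4. r, w0
5. ¬r, w0
Accessibility: w0Rw0
Branch closes: r and ¬r both at w0.
All branches of the negation close; one closing branch shown above.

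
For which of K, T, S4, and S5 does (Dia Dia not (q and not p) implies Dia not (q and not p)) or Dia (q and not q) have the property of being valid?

S4-tableau for the negation not ((Dia Dia not (q and not p) implies Dia not (q and not p)) or Dia (q and not q)):
1. not ((Dia Dia not (q and not p) implies Dia not (q and not p)) or Dia (q and not q)), 0
2. not (Dia Dia not (q and not p) implies Dia not (q and not p)), 0
3. not Dia (q and not q), 0
4. Dia Dia not (q and not p), 0
5. not Dia not (q and not p), 0
6. not (q and not q), 0
7. q and not p, 0
8. q, 0
9. not p, 0
10. Dia not (q and not p), 1
11. not (q and not q), 1
12. q and not p, 1
13. q, 1
14. not p, 1
15. not (q and not p), 2
16. not (q and not q), 2
17. q and not p, 2
18. q, 2
19. not p, 2
20. p, 2
Accessibility: 0R0, 0R1, 0R2, 1R1, 1R2, 2R2
Branch closes: p and not p both at 2.
Every branch closes (one shown): valid in S4, hence also in S5 (every theorem of S4 is a theorem of S5).
T-tableau for the negation not ((Dia Dia not (q and not p) implies Dia not (q and not p)) or Dia (q and not q)):
1. not ((Dia Dia not (q and not p) implies Dia not (q and not p)) or Dia (q and not q)), 0
2. not (Dia Dia not (q and not p) implies Dia not (q and not p)), 0
3. not Dia (q and not q), 0
4. Dia Dia not (q and not p), 0
5. not Dia not (q and not p), 0
6. not (q and not q), 0
7. q and not p, 0
8. q, 0
9. not p, 0
10. Dia not (q and not p), 1
11. not (q and not q), 1
12. q and not p, 1
13. q, 1
14. not p, 1
15. not (q and not p), 2
16. p, 2
Accessibility: 0R0, 0R1, 1R1, 1R2, 2R2
Complete open branch: countermodel on a T-frame, so not valid in T, nor in K (the same frame is also a K-frame).

S4, S5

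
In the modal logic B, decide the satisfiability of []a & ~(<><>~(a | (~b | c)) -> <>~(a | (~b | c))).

Yes, satisfiable

1. []a & ~(<><>~(a | (~b | c)) -> <>~(a | (~b | c))), w0
2. []a, w0   [&-rule on 1]
3. ~(<><>~(a | (~b | c)) -> <>~(a | (~b | c))), w0   [&-rule on 1]
4. <><>~(a | (~b | c)), w0   [~->-rule on 3]
5. ~<>~(a | (~b | c)), w0   [~->-rule on 3]
6. a, w0   [[]-rule on 2 via w0Rw0]
7. a | (~b | c), w0   [~<>-rule on 5 via w0Rw0]
8. ~b | c, w0   [|-rule on 7 (branches; this branch)]
9. c, w0   [|-rule on 8 (branches; this branch)]
10. <>~(a | (~b | c)), w1   [<>-rule on 4: fresh world w1, w0Rw1]
11. a, w1   [[]-rule on 2 via w0Rw1]
12. a | (~b | c), w1   [~<>-rule on 5 via w0Rw1]
13. ~b | c, w1   [|-rule on 12 (branches; this branch)]
14. c, w1   [|-rule on 13 (branches; this branch)]
15. ~(a | (~b | c)), w2   [<>-rule on 10: fresh world w2, w1Rw2]
16. ~a, w2   [~|-rule on 15]
17. ~(~b | c), w2   [~|-rule on 15]
18. b, w2   [~|-rule on 17]
19. ~c, w2   [~|-rule on 17]
Accessibility: w0Rw0, w0Rw1, w1Rw0, w1Rw1, w1Rw2, w2Rw1, w2Rw2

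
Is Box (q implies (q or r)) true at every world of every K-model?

Yes, valid

Tableau for the negation not Box (q implies (q or r)):
1. not Box (q implies (q or r)), w0
2. not (q implies (q or r)), w1   [neg-Box-rule on 1: fresh world w1, w0Rw1]
3. q, w1   [neg-implies-rule on 2]
4. not (q or r), w1   [neg-implies-rule on 2]
5. not q, w1   [neg-or-rule on 4]
6. not r, w1   [neg-or-rule on 4]
Accessibility: w0Rw1
Branch closes: q and not q both at w1.
Every branch of the negation's tableau closes; the branch above is one of them.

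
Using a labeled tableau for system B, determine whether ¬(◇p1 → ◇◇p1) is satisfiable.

No, unsatisfiable

1. ¬(◇p1 → ◇◇p1), u
2. ◇p1, u
3. ¬◇◇p1, u
4. ¬◇p1, u
5. ¬p1, u
6. p1, v
7. ¬◇p1, v
8. ¬p1, v
Accessibility: uRu, uRv, vRu, vRv
Branch closes: p1 and ¬p1 both at v.
(One branch shown.) All branches close.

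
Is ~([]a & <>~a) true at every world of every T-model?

Yes, valid

Tableau for the negation []a & <>~a:
1. []a & <>~a, u
2. []a, u
3. <>~a, u
4. a, u
5. ~a, v
6. a, v
Accessibility: uRu, uRv, vRv
Branch closes: a and ~a both at v.
Every branch of the negation's tableau closes; the branch above is one of them.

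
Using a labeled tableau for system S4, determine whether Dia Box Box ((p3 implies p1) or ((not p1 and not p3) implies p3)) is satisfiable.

1. Dia Box Box ((p3 implies p1) or ((not p1 and not p3) implies p3)), 0
2. Box Box ((p3 implies p1) or ((not p1 and not p3) implies p3)), 1
3. Box ((p3 implies p1) or ((not p1 and not p3) implies p3)), 1
4. (p3 implies p1) or ((not p1 and not p3) implies p3), 1
5. (not p1 and not p3) implies p3, 1
6. p3, 1
Accessibility: 0R0, 0R1, 1R1

Satisfiable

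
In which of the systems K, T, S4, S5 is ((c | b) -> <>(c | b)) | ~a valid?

K-tableau for the negation ~(((c | b) -> <>(c | b)) | ~a):
1. ~(((c | b) -> <>(c | b)) | ~a), w0
2. ~((c | b) -> <>(c | b)), w0   [~|-rule on 1]
3. a, w0   [~|-rule on 1]
4. c | b, w0   [~->-rule on 2]
5. ~<>(c | b), w0   [~->-rule on 2]
6. b, w0   [|-rule on 4 (branches; this branch)]
Complete open branch: countermodel on a K-frame, so not valid in K.
T-tableau for the negation ~(((c | b) -> <>(c | b)) | ~a):
1. ~(((c | b) -> <>(c | b)) | ~a), w0
2. ~((c | b) -> <>(c | b)), w0   [~|-rule on 1]
3. a, w0   [~|-rule on 1]
4. c | b, w0   [~->-rule on 2]
5. ~<>(c | b), w0   [~->-rule on 2]
6. ~(c | b), w0   [~<>-rule on 5 via w0Rw0]
7. ~c, w0   [~|-rule on 6]
8. ~b, w0   [~|-rule on 6]
9. b, w0   [|-rule on 4 (branches; this branch)]
Accessibility: w0Rw0
Branch closes: b and ~b both at w0.
Every branch closes (one shown): valid in T, hence also in S4, S5 (every theorem of T is a theorem of S4 and S5).

T, S4, S5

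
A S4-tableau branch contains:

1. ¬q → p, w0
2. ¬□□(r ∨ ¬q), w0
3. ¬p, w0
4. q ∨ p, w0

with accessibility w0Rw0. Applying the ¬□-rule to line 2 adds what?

a fresh world w1 with w0Rw1, and ¬□(r ∨ ¬q) at w1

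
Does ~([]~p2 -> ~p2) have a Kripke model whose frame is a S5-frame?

1. ~([]~p2 -> ~p2), 0
2. []~p2, 0   [~->-rule on 1]
3. p2, 0   [~->-rule on 1]
4. ~p2, 0   [[]-rule on 2 via 0R0]
Accessibility: 0R0
Branch closes: p2 and ~p2 both at 0.
Every branch closes; the branch above is one of them.

Unsatisfiable (every branch closes)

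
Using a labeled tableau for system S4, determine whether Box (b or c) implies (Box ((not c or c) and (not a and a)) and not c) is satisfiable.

1. Box (b or c) implies (Box ((not c or c) and (not a and a)) and not c), 0
2. not Box (b or c), 0
3. not (b or c), 1
4. not b, 1
5. not c, 1
Accessibility: 0R0, 0R1, 1R1

Yes, satisfiable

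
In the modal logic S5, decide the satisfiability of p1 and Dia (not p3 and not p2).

1. p1 and Dia (not p3 and not p2), w0
2. p1, w0
3. Dia (not p3 and not p2), w0
4. not p3 and not p2, w1
5. not p3, w1
6. not p2, w1
Accessibility: w0Rw0, w0Rw1, w1Rw0, w1Rw1

Yes, satisfiable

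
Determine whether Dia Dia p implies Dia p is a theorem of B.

Not valid

Tableau for the negation not (Dia Dia p implies Dia p):
1. not (Dia Dia p implies Dia p), 0
2. Dia Dia p, 0
3. not Dia p, 0
4. not p, 0
5. Dia p, 1
6. not p, 1
7. p, 2
Accessibility: 0R0, 0R1, 1R0, 1R1, 1R2, 2R1, 2R2
The negation has an open branch (countermodel exists).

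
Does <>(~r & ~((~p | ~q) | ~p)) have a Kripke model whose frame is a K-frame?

1. <>(~r & ~((~p | ~q) | ~p)), w0
2. ~r & ~((~p | ~q) | ~p), w1   [<>-rule on 1: fresh world w1, w0Rw1]
3. ~r, w1   [&-rule on 2]
4. ~((~p | ~q) | ~p), w1   [&-rule on 2]
5. ~(~p | ~q), w1   [~|-rule on 4]
6. p, w1   [~|-rule on 4]
7. q, w1   [~|-rule on 5]
Accessibility: w0Rw1

Yes, satisfiable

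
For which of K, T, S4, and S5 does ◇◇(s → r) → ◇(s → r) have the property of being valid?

S4-tableau for the negation ¬(◇◇(s → r) → ◇(s → r)):
1. ¬(◇◇(s → r) → ◇(s → r)), 0
2. ◇◇(s → r), 0
3. ¬◇(s → r), 0
4. ¬(s → r), 0
5. s, 0
6. ¬r, 0
7. ◇(s → r), 1
8. ¬(s → r), 1
9. s, 1
10. ¬r, 1
11. s → r, 2
12. ¬(s → r), 2
13. s, 2
14. ¬r, 2
15. r, 2
Accessibility: 0R0, 0R1, 0R2, 1R1, 1R2, 2R2
Branch closes: r and ¬r both at 2.
Every branch closes (one shown): valid in S4, hence also in S5 (every theorem of S4 is a theorem of S5).
T-tableau for the negation ¬(◇◇(s → r) → ◇(s → r)):
1. ¬(◇◇(s → r) → ◇(s → r)), 0
2. ◇◇(s → r), 0
3. ¬◇(s → r), 0
4. ¬(s → r), 0
5. s, 0
6. ¬r, 0
7. ◇(s → r), 1
8. ¬(s → r), 1
9. s, 1
10. ¬r, 1
11. s → r, 2
12. r, 2
Accessibility: 0R0, 0R1, 1R1, 1R2, 2R2
Complete open branch: countermodel on a T-frame, so not valid in T, nor in K (the same frame is also a K-frame).

S4, S5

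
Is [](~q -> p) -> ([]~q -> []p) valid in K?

Valid

Tableau for the negation ~([](~q -> p) -> ([]~q -> []p)):
1. ~([](~q -> p) -> ([]~q -> []p)), u
2. [](~q -> p), u
3. ~([]~q -> []p), u
4. []~q, u
5. ~[]p, u
6. ~p, v
7. ~q -> p, v
8. ~q, v
9. p, v
Accessibility: uRv
Branch closes: p and ~p both at v.
All branches of the negation close; one closing branch shown above.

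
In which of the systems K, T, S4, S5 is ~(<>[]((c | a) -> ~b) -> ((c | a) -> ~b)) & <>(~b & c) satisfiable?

S4-tableau for the formula:
1. ~(<>[]((c | a) -> ~b) -> ((c | a) -> ~b)) & <>(~b & c), u
2. ~(<>[]((c | a) -> ~b) -> ((c | a) -> ~b)), u
3. <>(~b & c), u
4. <>[]((c | a) -> ~b), u
5. ~((c | a) -> ~b), u
6. c | a, u
7. b, u
8. a, u
9. ~b & c, v
10. ~b, v
11. c, v
12. []((c | a) -> ~b), w
13. (c | a) -> ~b, w
14. ~b, w
Accessibility: uRu, uRv, uRw, vRv, wRw
Complete open branch: satisfiable in S4, hence also in K, T (this S4-model is also a K-model and a T-model).
S5-tableau for the formula:
1. ~(<>[]((c | a) -> ~b) -> ((c | a) -> ~b)) & <>(~b & c), u
2. ~(<>[]((c | a) -> ~b) -> ((c | a) -> ~b)), u
3. <>(~b & c), u
4. <>[]((c | a) -> ~b), u
5. ~((c | a) -> ~b), u
6. c | a, u
7. b, u
8. a, u
9. ~b & c, v
10. ~b, v
11. c, v
12. []((c | a) -> ~b), w
13. (c | a) -> ~b, u
14. (c | a) -> ~b, v
15. (c | a) -> ~b, w
16. ~(c | a), u
17. ~c, u
18. ~a, u
Accessibility: uRu, uRv, uRw, vRu, vRv, vRw, wRu, wRv, wRw
Branch closes: a and ~a both at u.
Every branch closes (one shown): unsatisfiable in S5.

K, T, S4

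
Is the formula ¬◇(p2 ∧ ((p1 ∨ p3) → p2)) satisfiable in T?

Satisfiable

1. ¬◇(p2 ∧ ((p1 ∨ p3) → p2)), u
2. ¬(p2 ∧ ((p1 ∨ p3) → p2)), u
3. ¬((p1 ∨ p3) → p2), u
4. p1 ∨ p3, u
5. ¬p2, u
6. p3, u
Accessibility: uRu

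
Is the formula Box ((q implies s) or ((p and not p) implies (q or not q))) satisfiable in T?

1. Box ((q implies s) or ((p and not p) implies (q or not q))), w0
2. (q implies s) or ((p and not p) implies (q or not q)), w0   [Box-rule on 1 via w0Rw0]
3. (p and not p) implies (q or not q), w0   [or-rule on 2 (branches; this branch)]
4. q or not q, w0   [implies-rule on 3 (branches; this branch)]
5. not q, w0   [or-rule on 4 (branches; this branch)]
Accessibility: w0Rw0

Yes, satisfiable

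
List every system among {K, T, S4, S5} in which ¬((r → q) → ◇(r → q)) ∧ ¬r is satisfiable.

K

T-tableau for the formula:
1. ¬((r → q) → ◇(r → q)) ∧ ¬r, w0
2. ¬((r → q) → ◇(r → q)), w0
3. ¬r, w0
4. r → q, w0
5. ¬◇(r → q), w0
6. ¬(r → q), w0
7. r, w0
8. ¬q, w0
Accessibility: w0Rw0
Branch closes: r and ¬r both at w0.
Every branch closes (one shown): unsatisfiable in T, hence also in S4, S5 (every S4/S5-frame is a T-frame).
K-tableau for the formula:
1. ¬((r → q) → ◇(r → q)) ∧ ¬r, w0
2. ¬((r → q) → ◇(r → q)), w0
3. ¬r, w0
4. r → q, w0
5. ¬◇(r → q), w0
6. q, w0
Complete open branch: satisfiable in K.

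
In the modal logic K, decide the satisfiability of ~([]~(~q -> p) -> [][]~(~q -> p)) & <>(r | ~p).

1. ~([]~(~q -> p) -> [][]~(~q -> p)) & <>(r | ~p), u
2. ~([]~(~q -> p) -> [][]~(~q -> p)), u
3. <>(r | ~p), u
4. []~(~q -> p), u
5. ~[][]~(~q -> p), u
6. r | ~p, v
7. ~(~q -> p), v
8. ~q, v
9. ~p, v
10. ~[]~(~q -> p), w
11. ~(~q -> p), w
12. ~q, w
13. ~p, w
14. ~q -> p, x
15. p, x
Accessibility: uRv, uRw, wRx

Satisfiable (open branch found)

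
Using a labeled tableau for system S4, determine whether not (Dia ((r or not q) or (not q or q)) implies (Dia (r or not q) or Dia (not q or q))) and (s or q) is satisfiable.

No, unsatisfiable

1. not (Dia ((r or not q) or (not q or q)) implies (Dia (r or not q) or Dia (not q or q))) and (s or q), u
2. not (Dia ((r or not q) or (not q or q)) implies (Dia (r or not q) or Dia (not q or q))), u
3. s or q, u
4. Dia ((r or not q) or (not q or q)), u
5. not (Dia (r or not q) or Dia (not q or q)), u
6. not Dia (r or not q), u
7. not Dia (not q or q), u
8. not (r or not q), u
9. not r, u
10. q, u
11. not (not q or q), u
12. not q, u
Accessibility: uRu
Branch closes: q and not q both at u.
(One branch shown.) All branches close.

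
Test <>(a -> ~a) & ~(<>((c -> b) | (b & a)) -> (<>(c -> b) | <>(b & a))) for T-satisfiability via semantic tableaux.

Unsatisfiable

1. <>(a -> ~a) & ~(<>((c -> b) | (b & a)) -> (<>(c -> b) | <>(b & a))), u
2. <>(a -> ~a), u   [&-rule on 1]
3. ~(<>((c -> b) | (b & a)) -> (<>(c -> b) | <>(b & a))), u   [&-rule on 1]
4. <>((c -> b) | (b & a)), u   [~->-rule on 3]
5. ~(<>(c -> b) | <>(b & a)), u   [~->-rule on 3]
6. ~<>(c -> b), u   [~|-rule on 5]
7. ~<>(b & a), u   [~|-rule on 5]
8. ~(c -> b), u   [~<>-rule on 6 via uRu]
9. c, u   [~->-rule on 8]
10. ~b, u   [~->-rule on 8]
11. ~(b & a), u   [~<>-rule on 7 via uRu]
12. ~a, u   [~&-rule on 11 (branches; this branch)]
13. a -> ~a, v   [<>-rule on 2: fresh world v, uRv]
14. ~(c -> b), v   [~<>-rule on 6 via uRv]
15. c, v   [~->-rule on 14]
16. ~b, v   [~->-rule on 14]
17. ~(b & a), v   [~<>-rule on 7 via uRv]
18. ~a, v   [->-rule on 13 (branches; this branch)]
19. (c -> b) | (b & a), w   [<>-rule on 4: fresh world w, uRw]
20. ~(c -> b), w   [~<>-rule on 6 via uRw]
21. c, w   [~->-rule on 20]
22. ~b, w   [~->-rule on 20]
23. ~(b & a), w   [~<>-rule on 7 via uRw]
24. c -> b, w   [|-rule on 19 (branches; this branch)]
25. ~a, w   [~&-rule on 23 (branches; this branch)]
26. b, w   [->-rule on 24 (branches; this branch)]
Accessibility: uRu, uRv, uRw, vRv, wRw
Branch closes: b and ~b both at w.
All branches of the tableau close; one closing branch shown above.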